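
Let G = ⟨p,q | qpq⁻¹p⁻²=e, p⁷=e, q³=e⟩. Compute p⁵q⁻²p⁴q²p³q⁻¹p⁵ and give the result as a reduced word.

Multiply left to right, reducing at each step:
  (p⁵) · q⁻² = p⁵q
  (p⁵q) · p⁴ = p⁶q
  (p⁶q) · q² = p⁶
  (p⁶) · p³ = p²
  (p²) · q⁻¹ = p²q²
  (p²q²) · p⁵ = pq²

Answer: pq²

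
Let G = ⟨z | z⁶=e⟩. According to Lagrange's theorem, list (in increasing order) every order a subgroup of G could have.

|G| = 6 = 2 · 3. By Lagrange's theorem the order of any subgroup divides 6; the divisors of 6 are 1, 2, 3, 6.

Answer: 1, 2, 3, 6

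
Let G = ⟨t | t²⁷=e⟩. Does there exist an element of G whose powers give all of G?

|G| = 27. The element t has order 27 (its powers give 27 distinct elements), so ⟨t⟩ = G and G is cyclic.

Answer: Yes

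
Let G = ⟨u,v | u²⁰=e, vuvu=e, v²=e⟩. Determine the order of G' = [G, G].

G' = [G, G] is generated by all commutators. The generator-pair commutators are: [u, v] = u².
The subgroup they normally generate is {e, u², u⁴, u⁶, u⁸, u¹⁰, u¹², u¹⁴, u¹⁶, u¹⁸}, of order 10.
Check: |G/G'| = 40/10 = 4 is the order of the abelianisation.

Answer: 10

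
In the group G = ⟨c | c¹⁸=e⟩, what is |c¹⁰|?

Compute successive powers until reaching e:
  (c¹⁰)¹ = c¹⁰, (c¹⁰)² = c², (c¹⁰)³ = c¹², (c¹⁰)⁴ = c⁴, (c¹⁰)⁵ = c¹⁴, (c¹⁰)⁶ = c⁶, (c¹⁰)⁷ = c¹⁶, (c¹⁰)⁸ = c⁸, (c¹⁰)⁹ = e.
The smallest positive k with (c¹⁰)ᵏ = e is 9.

Answer: 9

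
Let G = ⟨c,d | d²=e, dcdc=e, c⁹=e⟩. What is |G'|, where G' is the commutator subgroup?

G' = [G, G] is generated by all commutators. The generator-pair commutators are: [c, d] = c².
The subgroup they normally generate is {e, c, c², c³, c⁴, c⁵, c⁶, c⁷, c⁸}, of order 9.
Check: |G/G'| = 18/9 = 2 is the order of the abelianisation.

Answer: 9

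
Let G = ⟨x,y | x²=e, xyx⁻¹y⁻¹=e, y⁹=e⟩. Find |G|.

Enumerate words in the generators, reducing via the relations: the distinct elements are
  {e, x, y, xy, y², y³, y⁴, y⁵, y⁶, y⁷, y⁸, xy², xy³, xy⁴, xy⁵, xy⁶, xy⁷, xy⁸}.
No further products give new elements, so |G| = 18.

Answer: 18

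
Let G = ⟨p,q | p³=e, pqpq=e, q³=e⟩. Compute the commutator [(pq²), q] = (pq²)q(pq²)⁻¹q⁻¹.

[(pq²), q] = (pq²)·q·(pq²)⁻¹·q⁻¹.
  (pq²) · q = p
  p · (qp²) = q²p
  (q²p) · (q²) = pq²p

Answer: pq²p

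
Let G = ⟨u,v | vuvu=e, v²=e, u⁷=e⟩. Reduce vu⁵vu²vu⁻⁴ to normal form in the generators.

Multiply left to right, reducing at each step:
  v · u⁵ = u²v
  (u²v) · v = u²
  (u²) · u² = u⁴
  (u⁴) · v = u⁴v
  (u⁴v) · u⁻⁴ = uv

Answer: uv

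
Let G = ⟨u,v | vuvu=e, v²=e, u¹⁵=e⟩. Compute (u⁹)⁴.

Compute successive powers of (u⁹), reducing at each step:
  (u⁹)²: (u⁹) · u⁹ = u³
  (u⁹)³: (u³) · u⁹ = u¹²
  (u⁹)⁴: (u¹²) · u⁹ = u⁶

Answer: u⁶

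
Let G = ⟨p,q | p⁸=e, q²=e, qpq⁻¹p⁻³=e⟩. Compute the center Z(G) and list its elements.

An element z ∈ Z(G) iff z commutes with every generator.
For example p⁴ is central: (p⁴)·p = p⁵ = p·(p⁴); (p⁴)·q = p⁴q = q·(p⁴).
Whereas p ∉ Z(G) since p·q = pq ≠ p³q = q·p.
Checking each of the 16 elements this way gives Z(G) = {e, p⁴}, of order 2.

Answer: {e, p⁴}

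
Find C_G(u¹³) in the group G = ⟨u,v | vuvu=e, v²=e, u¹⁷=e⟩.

⟨u¹³⟩ ⊆ C_G(u¹³) since powers of u¹³ commute with u¹³; so |C_G(u¹³)| ≥ |⟨u¹³⟩| = 17.
By orbit–stabilizer, |C_G(u¹³)| = |G| / |conj. class of u¹³| = 34 / 2 = 17.
The 17 elements commuting with u¹³ are {e, u, u², u³, u⁴, u⁵, u⁶, u⁷, u⁸, u⁹, u¹⁰, u¹¹, u¹², u¹³, u¹⁴, u¹⁵, u¹⁶}.

Answer: {e, u, u², u³, u⁴, u⁵, u⁶, u⁷, u⁸, u⁹, u¹⁰, u¹¹, u¹², u¹³, u¹⁴, u¹⁵, u¹⁶}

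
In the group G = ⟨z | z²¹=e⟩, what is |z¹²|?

Compute successive powers until reaching e:
  (z¹²)¹ = z¹², (z¹²)² = z³, (z¹²)³ = z¹⁵, (z¹²)⁴ = z⁶, (z¹²)⁵ = z¹⁸, (z¹²)⁶ = z⁹, (z¹²)⁷ = e.
The smallest positive k with (z¹²)ᵏ = e is 7.

Answer: 7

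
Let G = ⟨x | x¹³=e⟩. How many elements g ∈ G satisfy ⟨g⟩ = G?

G is cyclic of order 13. An element generates G iff its order is 13, and a cyclic group of order 13 has exactly φ(13) = 12 such elements.

Answer: 12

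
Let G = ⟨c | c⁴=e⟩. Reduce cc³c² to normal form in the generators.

Multiply left to right, reducing at each step:
  c · c³ = e
  e · c² = c²

Answer: c²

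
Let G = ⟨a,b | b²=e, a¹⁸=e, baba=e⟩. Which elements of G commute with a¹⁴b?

⟨a¹⁴b⟩ ⊆ C_G(a¹⁴b) since powers of a¹⁴b commute with a¹⁴b; so |C_G(a¹⁴b)| ≥ |⟨a¹⁴b⟩| = 2.
By orbit–stabilizer, |C_G(a¹⁴b)| = |G| / |conj. class of a¹⁴b| = 36 / 9 = 4.
The 4 elements commuting with a¹⁴b are {e, a⁹, a⁵b, a¹⁴b}.

Answer: {e, a⁹, a⁵b, a¹⁴b}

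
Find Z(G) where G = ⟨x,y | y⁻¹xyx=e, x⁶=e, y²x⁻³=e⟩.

An element z ∈ Z(G) iff z commutes with every generator.
For example x³ is central: (x³)·x = x⁴ = x·(x³); (x³)·y = y⁻¹ = y·(x³).
Whereas x ∉ Z(G) since x·y = xy ≠ x²y⁻¹ = y·x.
Checking each of the 12 elements this way gives Z(G) = {e, x³}, of order 2.

Answer: {e, x³}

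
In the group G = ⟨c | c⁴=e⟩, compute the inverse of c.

The order of c is 4 (smallest k with cᵏ = e), so c⁻¹ = c³ = c³.
Check: c · (c³) → c · c³ = e, giving e as required.

Answer: c³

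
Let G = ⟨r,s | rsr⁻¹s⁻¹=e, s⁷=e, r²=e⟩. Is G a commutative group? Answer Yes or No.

Each pair of generators commutes: r·s = rs = s·r. Since the generators pairwise commute, every element of G commutes with every other, so G is abelian.

Answer: Yes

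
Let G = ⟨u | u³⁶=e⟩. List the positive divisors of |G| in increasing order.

|G| = 36 = 2² · 3². By Lagrange's theorem the order of any subgroup divides 36; the divisors of 36 are 1, 2, 3, 4, 6, 9, 12, 18, 36.

Answer: 1, 2, 3, 4, 6, 9, 12, 18, 36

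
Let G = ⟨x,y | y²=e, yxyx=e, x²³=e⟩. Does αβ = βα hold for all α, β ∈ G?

x·y = xy but y·x = x²²y, so x·y ≠ y·x and G is not abelian.

Answer: No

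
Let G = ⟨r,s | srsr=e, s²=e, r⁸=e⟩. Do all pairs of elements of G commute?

r·s = rs but s·r = r⁷s, so r·s ≠ s·r and G is not abelian.

Answer: No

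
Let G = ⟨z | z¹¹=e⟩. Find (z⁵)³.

Compute successive powers of (z⁵), reducing at each step:
  (z⁵)²: (z⁵) · z⁵ = z¹⁰
  (z⁵)³: (z¹⁰) · z⁵ = z⁴

Answer: z⁴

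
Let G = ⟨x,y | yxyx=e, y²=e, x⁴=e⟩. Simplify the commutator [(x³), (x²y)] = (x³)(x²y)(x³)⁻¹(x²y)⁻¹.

[(x³), (x²y)] = (x³)·(x²y)·(x³)⁻¹·(x²y)⁻¹.
  (x³) · (x²y) = xy
  (xy) · x = y
  y · (x²y) = x²

Answer: x²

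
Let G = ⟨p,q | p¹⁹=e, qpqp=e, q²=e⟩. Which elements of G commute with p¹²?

⟨p¹²⟩ ⊆ C_G(p¹²) since powers of p¹² commute with p¹²; so |C_G(p¹²)| ≥ |⟨p¹²⟩| = 19.
By orbit–stabilizer, |C_G(p¹²)| = |G| / |conj. class of p¹²| = 38 / 2 = 19.
The 19 elements commuting with p¹² are {e, p, p², p³, p⁴, p⁵, p⁶, p⁷, p⁸, p⁹, p¹⁰, p¹¹, p¹², p¹³, p¹⁴, p¹⁵, p¹⁶, p¹⁷, p¹⁸}.

Answer: {e, p, p², p³, p⁴, p⁵, p⁶, p⁷, p⁸, p⁹, p¹⁰, p¹¹, p¹², p¹³, p¹⁴, p¹⁵, p¹⁶, p¹⁷, p¹⁸}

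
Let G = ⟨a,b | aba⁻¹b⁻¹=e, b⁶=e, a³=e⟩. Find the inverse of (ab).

The order of (ab) is 6 (smallest k with (ab)ᵏ = e), so (ab)⁻¹ = (ab)⁵ = a²b⁵.
Check: (ab) · (a²b⁵) → (ab) · a² = b;   b · b⁵ = e, giving e as required.

Answer: a²b⁵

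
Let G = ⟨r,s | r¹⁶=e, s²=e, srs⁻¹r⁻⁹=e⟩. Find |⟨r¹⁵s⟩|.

|⟨r¹⁵s⟩| equals the order of r¹⁵s. Compute successive powers until reaching e:
  (r¹⁵s)¹ = r¹⁵s, (r¹⁵s)² = r⁶, (r¹⁵s)³ = r⁵s, (r¹⁵s)⁴ = r¹², (r¹⁵s)⁵ = r¹¹s, (r¹⁵s)⁶ = r², (r¹⁵s)⁷ = rs, (r¹⁵s)⁸ = r⁸, (r¹⁵s)⁹ = r⁷s, (r¹⁵s)¹⁰ = r¹⁴, (r¹⁵s)¹¹ = r¹³s, (r¹⁵s)¹² = r⁴, (r¹⁵s)¹³ = r³s, (r¹⁵s)¹⁴ = r¹⁰, (r¹⁵s)¹⁵ = r⁹s, (r¹⁵s)¹⁶ = e.
The smallest positive k with (r¹⁵s)ᵏ = e is 16, so |⟨r¹⁵s⟩| = 16.

Answer: 16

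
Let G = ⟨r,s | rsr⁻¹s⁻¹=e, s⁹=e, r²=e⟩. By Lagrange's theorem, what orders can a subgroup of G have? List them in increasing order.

|G| = 18 = 2 · 3². By Lagrange's theorem the order of any subgroup divides 18; the divisors of 18 are 1, 2, 3, 6, 9, 18.

Answer: 1, 2, 3, 6, 9, 18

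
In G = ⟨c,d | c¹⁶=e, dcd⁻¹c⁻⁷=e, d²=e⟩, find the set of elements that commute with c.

⟨c⟩ ⊆ C_G(c) since powers of c commute with c; so |C_G(c)| ≥ |⟨c⟩| = 16.
By orbit–stabilizer, |C_G(c)| = |G| / |conj. class of c| = 32 / 2 = 16.
The 16 elements commuting with c are {e, c, c², c³, c⁴, c⁵, c⁶, c⁷, c⁸, c⁹, c¹⁰, c¹¹, c¹², c¹³, c¹⁴, c¹⁵}.

Answer: {e, c, c², c³, c⁴, c⁵, c⁶, c⁷, c⁸, c⁹, c¹⁰, c¹¹, c¹², c¹³, c¹⁴, c¹⁵}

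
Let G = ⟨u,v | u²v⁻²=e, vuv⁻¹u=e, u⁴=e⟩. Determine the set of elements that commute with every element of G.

An element z ∈ Z(G) iff z commutes with every generator.
For example u² is central: (u²)·u = u³ = u·(u²); (u²)·v = v⁻¹ = v·(u²).
Whereas u ∉ Z(G) since u·v = uv ≠ uv⁻¹ = v·u.
Checking each of the 8 elements this way gives Z(G) = {e, u²}, of order 2.

Answer: {e, u²}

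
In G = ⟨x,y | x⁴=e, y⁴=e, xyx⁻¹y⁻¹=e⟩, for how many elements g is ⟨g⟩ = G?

⟨g⟩ = G would require ord(g) = |G| = 16, but the maximum element order in G is 4 < 16. So G is not cyclic and no single element generates it: the count is 0.

Answer: 0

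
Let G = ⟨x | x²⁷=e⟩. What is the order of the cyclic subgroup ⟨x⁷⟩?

|⟨x⁷⟩| equals the order of x⁷. Compute successive powers until reaching e:
  (x⁷)¹ = x⁷, (x⁷)² = x¹⁴, (x⁷)³ = x²¹, (x⁷)⁴ = x, (x⁷)⁵ = x⁸, (x⁷)⁶ = x¹⁵, (x⁷)⁷ = x²², (x⁷)⁸ = x², (x⁷)⁹ = x⁹, (x⁷)¹⁰ = x¹⁶, (x⁷)¹¹ = x²³, (x⁷)¹² = x³, (x⁷)¹³ = x¹⁰, (x⁷)¹⁴ = x¹⁷, (x⁷)¹⁵ = x²⁴, (x⁷)¹⁶ = x⁴, (x⁷)¹⁷ = x¹¹, (x⁷)¹⁸ = x¹⁸, (x⁷)¹⁹ = x²⁵, (x⁷)²⁰ = x⁵, (x⁷)²¹ = x¹², (x⁷)²² = x¹⁹, (x⁷)²³ = x²⁶, (x⁷)²⁴ = x⁶, (x⁷)²⁵ = x¹³, (x⁷)²⁶ = x²⁰, (x⁷)²⁷ = e.
The smallest positive k with (x⁷)ᵏ = e is 27, so |⟨x⁷⟩| = 27.

Answer: 27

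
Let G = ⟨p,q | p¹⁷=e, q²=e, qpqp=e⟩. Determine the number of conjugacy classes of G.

The conjugacy classes (representative and size) are:
  [e] (size 1), [p¹⁶] (size 2), [p²] (size 2), [p³] (size 2), [p¹³] (size 2), [p¹²] (size 2), [p⁶] (size 2), [p¹⁰] (size 2), [p⁹] (size 2), [p⁷q] (size 17).
Class equation: 1 + 2 + 2 + 2 + 2 + 2 + 2 + 2 + 2 + 17 = 34 = |G|. So G has 10 conjugacy classes.

Answer: 10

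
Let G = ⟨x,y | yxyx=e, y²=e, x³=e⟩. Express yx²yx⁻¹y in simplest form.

Multiply left to right, reducing at each step:
  y · x² = xy
  (xy) · y = x
  x · x⁻¹ = e
  e · y = y

Answer: y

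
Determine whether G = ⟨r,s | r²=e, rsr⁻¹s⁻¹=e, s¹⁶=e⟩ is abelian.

Each pair of generators commutes: r·s = rs = s·r. Since the generators pairwise commute, every element of G commutes with every other, so G is abelian.

Answer: Yes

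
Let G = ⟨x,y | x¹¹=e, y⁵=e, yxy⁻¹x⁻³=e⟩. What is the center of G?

An element z ∈ Z(G) iff z commutes with every generator.
For example e is central: e·x = x = x·e; e·y = y = y·e.
Whereas x ∉ Z(G) since x·y = xy ≠ x³y = y·x.
Checking each of the 55 elements this way gives Z(G) = {e}, of order 1.

Answer: {e}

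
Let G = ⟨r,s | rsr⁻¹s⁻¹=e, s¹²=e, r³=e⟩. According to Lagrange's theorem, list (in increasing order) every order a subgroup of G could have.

|G| = 36 = 2² · 3². By Lagrange's theorem the order of any subgroup divides 36; the divisors of 36 are 1, 2, 3, 4, 6, 9, 12, 18, 36.

Answer: 1, 2, 3, 4, 6, 9, 12, 18, 36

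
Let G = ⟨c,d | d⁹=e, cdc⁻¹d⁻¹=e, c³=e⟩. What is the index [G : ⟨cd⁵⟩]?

First find ord(cd⁵) by computing successive powers:
  (cd⁵)¹ = cd⁵, (cd⁵)² = c²d, (cd⁵)³ = d⁶, (cd⁵)⁴ = cd², (cd⁵)⁵ = c²d⁷, (cd⁵)⁶ = d³, (cd⁵)⁷ = cd⁸, (cd⁵)⁸ = c²d⁴, (cd⁵)⁹ = e.
So |⟨cd⁵⟩| = ord(cd⁵) = 9. With |G| = 27, by Lagrange [G : ⟨cd⁵⟩] = 27/9 = 3.

Answer: 3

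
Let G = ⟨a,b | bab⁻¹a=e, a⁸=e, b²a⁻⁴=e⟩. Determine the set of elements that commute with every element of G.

An element z ∈ Z(G) iff z commutes with every generator.
For example a⁴ is central: (a⁴)·a = a⁵ = a·(a⁴); (a⁴)·b = b⁻¹ = b·(a⁴).
Whereas a ∉ Z(G) since a·b = ab ≠ a³b⁻¹ = b·a.
Checking each of the 16 elements this way gives Z(G) = {e, a⁴}, of order 2.

Answer: {e, a⁴}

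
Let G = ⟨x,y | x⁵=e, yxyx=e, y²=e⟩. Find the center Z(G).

An element z ∈ Z(G) iff z commutes with every generator.
For example e is central: e·x = x = x·e; e·y = y = y·e.
Whereas x ∉ Z(G) since x·y = xy ≠ x⁴y = y·x.
Checking each of the 10 elements this way gives Z(G) = {e}, of order 1.

Answer: {e}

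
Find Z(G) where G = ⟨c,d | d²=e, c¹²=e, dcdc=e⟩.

An element z ∈ Z(G) iff z commutes with every generator.
For example c⁶ is central: (c⁶)·c = c⁷ = c·(c⁶); (c⁶)·d = c⁶d = d·(c⁶).
Whereas c ∉ Z(G) since c·d = cd ≠ c¹¹d = d·c.
Checking each of the 24 elements this way gives Z(G) = {e, c⁶}, of order 2.

Answer: {e, c⁶}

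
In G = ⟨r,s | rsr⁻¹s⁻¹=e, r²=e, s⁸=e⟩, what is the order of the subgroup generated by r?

|⟨r⟩| equals the order of r. Compute successive powers until reaching e:
  r¹ = r, r² = e.
The smallest positive k with rᵏ = e is 2, so |⟨r⟩| = 2.

Answer: 2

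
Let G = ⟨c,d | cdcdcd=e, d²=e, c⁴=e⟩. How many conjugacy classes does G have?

The conjugacy classes (representative and size) are:
  [e] (size 1), [c³] (size 6), [c²dc²d] (size 3), [cdc³] (size 6), [dc³] (size 8).
Class equation: 1 + 6 + 3 + 6 + 8 = 24 = |G|. So G has 5 conjugacy classes.

Answer: 5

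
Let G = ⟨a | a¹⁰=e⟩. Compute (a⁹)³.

Compute successive powers of (a⁹), reducing at each step:
  (a⁹)²: (a⁹) · a⁹ = a⁸
  (a⁹)³: (a⁸) · a⁹ = a⁷

Answer: a⁷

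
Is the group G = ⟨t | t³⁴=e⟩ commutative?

G has a single generator, so G is cyclic and hence abelian.

Answer: Yes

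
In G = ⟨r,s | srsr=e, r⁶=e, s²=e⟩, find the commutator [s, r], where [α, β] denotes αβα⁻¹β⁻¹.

[s, r] = s·r·s⁻¹·r⁻¹.
  s · r = r⁵s
  (r⁵s) · s = r⁵
  (r⁵) · (r⁵) = r⁴

Answer: r⁴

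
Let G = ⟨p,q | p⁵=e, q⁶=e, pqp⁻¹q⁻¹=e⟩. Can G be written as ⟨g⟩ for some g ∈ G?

|G| = 30. The element pq has order 30 (its powers give 30 distinct elements), so ⟨pq⟩ = G and G is cyclic.

Answer: Yes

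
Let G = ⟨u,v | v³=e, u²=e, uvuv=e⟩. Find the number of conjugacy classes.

The conjugacy classes (representative and size) are:
  [e] (size 1), [uv²] (size 3), [v²] (size 2).
Class equation: 1 + 3 + 2 = 6 = |G|. So G has 3 conjugacy classes.

Answer: 3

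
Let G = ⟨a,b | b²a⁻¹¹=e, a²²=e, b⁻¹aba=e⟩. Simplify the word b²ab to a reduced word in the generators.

Multiply left to right, reducing at each step:
  (a¹¹) · a = a¹²
  (a¹²) · b = ab⁻¹

Answer: ab⁻¹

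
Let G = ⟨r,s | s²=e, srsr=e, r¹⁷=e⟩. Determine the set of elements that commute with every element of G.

An element z ∈ Z(G) iff z commutes with every generator.
For example e is central: e·r = r = r·e; e·s = s = s·e.
Whereas r ∉ Z(G) since r·s = rs ≠ r¹⁶s = s·r.
Checking each of the 34 elements this way gives Z(G) = {e}, of order 1.

Answer: {e}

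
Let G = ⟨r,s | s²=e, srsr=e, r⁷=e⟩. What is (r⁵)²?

Compute successive powers of (r⁵), reducing at each step:
  (r⁵)²: (r⁵) · r⁵ = r³

Answer: r³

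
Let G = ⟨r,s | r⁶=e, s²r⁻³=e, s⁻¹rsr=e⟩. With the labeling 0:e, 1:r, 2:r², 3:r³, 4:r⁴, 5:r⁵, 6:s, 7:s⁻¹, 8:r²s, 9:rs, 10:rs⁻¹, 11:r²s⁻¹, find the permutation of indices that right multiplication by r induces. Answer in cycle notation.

(0 1 2 3 4 5)(6 11 10 7 8 9)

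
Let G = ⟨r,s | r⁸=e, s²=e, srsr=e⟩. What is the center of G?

An element z ∈ Z(G) iff z commutes with every generator.
For example r⁴ is central: (r⁴)·r = r⁵ = r·(r⁴); (r⁴)·s = r⁴s = s·(r⁴).
Whereas r ∉ Z(G) since r·s = rs ≠ r⁷s = s·r.
Checking each of the 16 elements this way gives Z(G) = {e, r⁴}, of order 2.

Answer: {e, r⁴}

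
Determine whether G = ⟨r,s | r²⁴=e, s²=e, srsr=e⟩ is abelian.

r·s = rs but s·r = r²³s, so r·s ≠ s·r and G is not abelian.

Answer: No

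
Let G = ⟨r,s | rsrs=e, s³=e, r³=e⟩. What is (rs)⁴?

Compute successive powers of (rs), reducing at each step:
  (rs)²: (rs) · r = s²;   (s²) · s = e
  (rs)³: e · r = r;   r · s = rs
  (rs)⁴: (rs) · r = s²;   (s²) · s = e

Answer: e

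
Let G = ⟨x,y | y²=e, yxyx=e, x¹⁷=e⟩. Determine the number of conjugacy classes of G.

The conjugacy classes (representative and size) are:
  [e] (size 1), [x¹⁶] (size 2), [x²] (size 2), [x³] (size 2), [x¹³] (size 2), [x¹²] (size 2), [x⁶] (size 2), [x¹⁰] (size 2), [x⁹] (size 2), [x⁷y] (size 17).
Class equation: 1 + 2 + 2 + 2 + 2 + 2 + 2 + 2 + 2 + 17 = 34 = |G|. So G has 10 conjugacy classes.

Answer: 10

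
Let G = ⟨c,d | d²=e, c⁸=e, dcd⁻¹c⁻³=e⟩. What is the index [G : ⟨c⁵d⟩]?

First find ord(c⁵d) by computing successive powers:
  (c⁵d)¹ = c⁵d, (c⁵d)² = c⁴, (c⁵d)³ = cd, (c⁵d)⁴ = e.
So |⟨c⁵d⟩| = ord(c⁵d) = 4. With |G| = 16, by Lagrange [G : ⟨c⁵d⟩] = 16/4 = 4.

Answer: 4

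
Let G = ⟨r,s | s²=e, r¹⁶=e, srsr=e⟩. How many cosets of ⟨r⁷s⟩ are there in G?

First find ord(r⁷s) by computing successive powers:
  (r⁷s)¹ = r⁷s, (r⁷s)² = e.
So |⟨r⁷s⟩| = ord(r⁷s) = 2. With |G| = 32, by Lagrange [G : ⟨r⁷s⟩] = 32/2 = 16.

Answer: 16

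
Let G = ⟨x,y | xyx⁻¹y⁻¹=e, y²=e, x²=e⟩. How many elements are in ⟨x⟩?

|⟨x⟩| equals the order of x. Compute successive powers until reaching e:
  x¹ = x, x² = e.
The smallest positive k with xᵏ = e is 2, so |⟨x⟩| = 2.

Answer: 2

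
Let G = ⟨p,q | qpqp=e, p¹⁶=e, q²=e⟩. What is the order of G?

Enumerate words in the generators, reducing via the relations: the distinct elements are
  {e, p, q, pq, p², p³, p⁴, p⁵, p⁶, p⁷, p⁸, p⁹, p²q, p³q, p¹², p¹³, p¹¹, p¹⁰, p¹⁴, p¹⁵, p⁴q, p⁵q, p⁶q, p⁷q, p⁸q, p⁹q, p¹²q, p¹³q, p¹¹q, p¹⁰q, p¹⁴q, p¹⁵q}.
No further products give new elements, so |G| = 32.

Answer: 32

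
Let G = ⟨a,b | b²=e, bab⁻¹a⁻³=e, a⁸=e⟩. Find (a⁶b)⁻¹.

The order of (a⁶b) is 2 (smallest k with (a⁶b)ᵏ = e), so (a⁶b)⁻¹ = (a⁶b)¹ = a⁶b.
Check: (a⁶b) · (a⁶b) → (a⁶b) · a⁶ = b;   b · b = e, giving e as required.

Answer: a⁶b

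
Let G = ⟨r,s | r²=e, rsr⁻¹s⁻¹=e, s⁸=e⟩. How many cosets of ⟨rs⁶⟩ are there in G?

First find ord(rs⁶) by computing successive powers:
  (rs⁶)¹ = rs⁶, (rs⁶)² = s⁴, (rs⁶)³ = rs², (rs⁶)⁴ = e.
So |⟨rs⁶⟩| = ord(rs⁶) = 4. With |G| = 16, by Lagrange [G : ⟨rs⁶⟩] = 16/4 = 4.

Answer: 4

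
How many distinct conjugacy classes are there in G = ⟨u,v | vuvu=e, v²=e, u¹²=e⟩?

The conjugacy classes (representative and size) are:
  [e] (size 1), [u¹¹] (size 2), [u²] (size 2), [u⁹] (size 2), [u⁴] (size 2), [u⁵] (size 2), [u⁶] (size 1), [v] (size 6), [uv] (size 6).
Class equation: 1 + 2 + 2 + 2 + 2 + 2 + 1 + 6 + 6 = 24 = |G|. So G has 9 conjugacy classes.

Answer: 9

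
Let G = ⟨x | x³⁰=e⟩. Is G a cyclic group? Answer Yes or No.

|G| = 30. The element x has order 30 (its powers give 30 distinct elements), so ⟨x⟩ = G and G is cyclic.

Answer: Yes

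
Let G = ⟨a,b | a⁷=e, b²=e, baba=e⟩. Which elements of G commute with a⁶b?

⟨a⁶b⟩ ⊆ C_G(a⁶b) since powers of a⁶b commute with a⁶b; so |C_G(a⁶b)| ≥ |⟨a⁶b⟩| = 2.
By orbit–stabilizer, |C_G(a⁶b)| = |G| / |conj. class of a⁶b| = 14 / 7 = 2.
The 2 elements commuting with a⁶b are {e, a⁶b}.

Answer: {e, a⁶b}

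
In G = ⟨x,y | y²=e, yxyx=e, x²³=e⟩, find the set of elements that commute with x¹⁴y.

⟨x¹⁴y⟩ ⊆ C_G(x¹⁴y) since powers of x¹⁴y commute with x¹⁴y; so |C_G(x¹⁴y)| ≥ |⟨x¹⁴y⟩| = 2.
By orbit–stabilizer, |C_G(x¹⁴y)| = |G| / |conj. class of x¹⁴y| = 46 / 23 = 2.
The 2 elements commuting with x¹⁴y are {e, x¹⁴y}.

Answer: {e, x¹⁴y}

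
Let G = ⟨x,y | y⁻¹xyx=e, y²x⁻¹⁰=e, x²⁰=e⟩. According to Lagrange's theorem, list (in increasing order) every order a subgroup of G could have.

|G| = 40 = 2³ · 5. By Lagrange's theorem the order of any subgroup divides 40; the divisors of 40 are 1, 2, 4, 5, 8, 10, 20, 40.

Answer: 1, 2, 4, 5, 8, 10, 20, 40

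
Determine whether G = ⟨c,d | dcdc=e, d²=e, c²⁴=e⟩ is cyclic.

Every cyclic group is abelian. But c·d = cd while d·c = c²³d, so c·d ≠ d·c and G is not abelian. Hence G is not cyclic.

Answer: No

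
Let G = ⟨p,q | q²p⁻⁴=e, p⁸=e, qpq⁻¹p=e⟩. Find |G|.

Enumerate words in the generators, reducing via the relations: the distinct elements are
  {e, p, q, pq, p², p³, p⁴, p⁵, p⁶, p⁷, p²q, p³q, q⁻¹, pq⁻¹, p²q⁻¹, p³q⁻¹}.
No further products give new elements, so |G| = 16.

Answer: 16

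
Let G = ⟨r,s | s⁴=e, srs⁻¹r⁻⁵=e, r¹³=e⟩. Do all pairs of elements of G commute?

r·s = rs but s·r = r⁵s, so r·s ≠ s·r and G is not abelian.

Answer: No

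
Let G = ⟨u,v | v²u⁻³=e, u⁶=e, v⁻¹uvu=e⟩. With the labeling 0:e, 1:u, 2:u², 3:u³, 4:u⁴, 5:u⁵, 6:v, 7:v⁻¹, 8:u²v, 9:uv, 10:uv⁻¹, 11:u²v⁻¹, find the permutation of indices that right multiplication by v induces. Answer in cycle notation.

(0 6 3 7)(1 9 4 10)(2 8 5 11)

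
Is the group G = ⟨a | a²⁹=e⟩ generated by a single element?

|G| = 29. The element a has order 29 (its powers give 29 distinct elements), so ⟨a⟩ = G and G is cyclic.

Answer: Yes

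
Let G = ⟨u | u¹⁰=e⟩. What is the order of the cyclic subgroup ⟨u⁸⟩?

|⟨u⁸⟩| equals the order of u⁸. Compute successive powers until reaching e:
  (u⁸)¹ = u⁸, (u⁸)² = u⁶, (u⁸)³ = u⁴, (u⁸)⁴ = u², (u⁸)⁵ = e.
The smallest positive k with (u⁸)ᵏ = e is 5, so |⟨u⁸⟩| = 5.

Answer: 5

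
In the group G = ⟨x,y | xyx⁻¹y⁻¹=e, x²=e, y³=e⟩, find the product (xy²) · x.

Compute (xy²) · x by multiplying left to right and reducing via the relations at each step:
  (xy²) · x = y²

Answer: y²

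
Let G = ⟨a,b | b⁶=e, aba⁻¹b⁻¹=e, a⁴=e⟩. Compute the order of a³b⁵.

Compute successive powers until reaching e:
  (a³b⁵)¹ = a³b⁵, (a³b⁵)² = a²b⁴, (a³b⁵)³ = ab³, (a³b⁵)⁴ = b², (a³b⁵)⁵ = a³b, (a³b⁵)⁶ = a², (a³b⁵)⁷ = ab⁵, (a³b⁵)⁸ = b⁴, (a³b⁵)⁹ = a³b³, (a³b⁵)¹⁰ = a²b², (a³b⁵)¹¹ = ab, (a³b⁵)¹² = e.
The smallest positive k with (a³b⁵)ᵏ = e is 12.

Answer: 12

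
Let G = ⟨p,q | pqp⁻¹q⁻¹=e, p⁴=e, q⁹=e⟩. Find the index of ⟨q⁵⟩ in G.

First find ord(q⁵) by computing successive powers:
  (q⁵)¹ = q⁵, (q⁵)² = q, (q⁵)³ = q⁶, (q⁵)⁴ = q², (q⁵)⁵ = q⁷, (q⁵)⁶ = q³, (q⁵)⁷ = q⁸, (q⁵)⁸ = q⁴, (q⁵)⁹ = e.
So |⟨q⁵⟩| = ord(q⁵) = 9. With |G| = 36, by Lagrange [G : ⟨q⁵⟩] = 36/9 = 4.

Answer: 4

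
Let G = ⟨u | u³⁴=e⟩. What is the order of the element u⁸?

Compute successive powers until reaching e:
  (u⁸)¹ = u⁸, (u⁸)² = u¹⁶, (u⁸)³ = u²⁴, (u⁸)⁴ = u³², (u⁸)⁵ = u⁶, (u⁸)⁶ = u¹⁴, (u⁸)⁷ = u²², (u⁸)⁸ = u³⁰, (u⁸)⁹ = u⁴, (u⁸)¹⁰ = u¹², (u⁸)¹¹ = u²⁰, (u⁸)¹² = u²⁸, (u⁸)¹³ = u², (u⁸)¹⁴ = u¹⁰, (u⁸)¹⁵ = u¹⁸, (u⁸)¹⁶ = u²⁶, (u⁸)¹⁷ = e.
The smallest positive k with (u⁸)ᵏ = e is 17.

Answer: 17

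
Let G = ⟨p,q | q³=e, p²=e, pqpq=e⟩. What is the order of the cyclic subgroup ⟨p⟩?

|⟨p⟩| equals the order of p. Compute successive powers until reaching e:
  p¹ = p, p² = e.
The smallest positive k with pᵏ = e is 2, so |⟨p⟩| = 2.

Answer: 2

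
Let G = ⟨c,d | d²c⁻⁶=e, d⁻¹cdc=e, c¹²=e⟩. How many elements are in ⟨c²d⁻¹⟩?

|⟨c²d⁻¹⟩| equals the order of c²d⁻¹. Compute successive powers until reaching e:
  (c²d⁻¹)¹ = c²d⁻¹, (c²d⁻¹)² = c⁶, (c²d⁻¹)³ = c²d, (c²d⁻¹)⁴ = e.
The smallest positive k with (c²d⁻¹)ᵏ = e is 4, so |⟨c²d⁻¹⟩| = 4.

Answer: 4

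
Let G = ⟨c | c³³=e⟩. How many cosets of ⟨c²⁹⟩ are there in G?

First find ord(c²⁹) by computing successive powers:
  (c²⁹)¹ = c²⁹, (c²⁹)² = c²⁵, (c²⁹)³ = c²¹, (c²⁹)⁴ = c¹⁷, (c²⁹)⁵ = c¹³, (c²⁹)⁶ = c⁹, (c²⁹)⁷ = c⁵, (c²⁹)⁸ = c, (c²⁹)⁹ = c³⁰, (c²⁹)¹⁰ = c²⁶, (c²⁹)¹¹ = c²², (c²⁹)¹² = c¹⁸, (c²⁹)¹³ = c¹⁴, (c²⁹)¹⁴ = c¹⁰, (c²⁹)¹⁵ = c⁶, (c²⁹)¹⁶ = c², (c²⁹)¹⁷ = c³¹, (c²⁹)¹⁸ = c²⁷, (c²⁹)¹⁹ = c²³, (c²⁹)²⁰ = c¹⁹, (c²⁹)²¹ = c¹⁵, (c²⁹)²² = c¹¹, (c²⁹)²³ = c⁷, (c²⁹)²⁴ = c³, (c²⁹)²⁵ = c³², (c²⁹)²⁶ = c²⁸, (c²⁹)²⁷ = c²⁴, (c²⁹)²⁸ = c²⁰, (c²⁹)²⁹ = c¹⁶, (c²⁹)³⁰ = c¹², (c²⁹)³¹ = c⁸, (c²⁹)³² = c⁴, (c²⁹)³³ = e.
So |⟨c²⁹⟩| = ord(c²⁹) = 33. With |G| = 33, by Lagrange [G : ⟨c²⁹⟩] = 33/33 = 1.

Answer: 1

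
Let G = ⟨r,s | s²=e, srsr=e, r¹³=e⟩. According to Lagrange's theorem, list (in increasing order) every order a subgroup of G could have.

|G| = 26 = 2 · 13. By Lagrange's theorem the order of any subgroup divides 26; the divisors of 26 are 1, 2, 13, 26.

Answer: 1, 2, 13, 26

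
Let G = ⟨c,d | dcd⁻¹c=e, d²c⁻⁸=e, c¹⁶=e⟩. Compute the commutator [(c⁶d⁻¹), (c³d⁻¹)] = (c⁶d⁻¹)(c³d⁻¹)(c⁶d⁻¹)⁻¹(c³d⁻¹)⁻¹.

[(c⁶d⁻¹), (c³d⁻¹)] = (c⁶d⁻¹)·(c³d⁻¹)·(c⁶d⁻¹)⁻¹·(c³d⁻¹)⁻¹.
  (c⁶d⁻¹) · (c³d⁻¹) = c¹¹
  (c¹¹) · (c⁶d) = cd
  (cd) · (c³d) = c⁶

Answer: c⁶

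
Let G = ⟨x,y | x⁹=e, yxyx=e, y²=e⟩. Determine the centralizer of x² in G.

⟨x²⟩ ⊆ C_G(x²) since powers of x² commute with x²; so |C_G(x²)| ≥ |⟨x²⟩| = 9.
By orbit–stabilizer, |C_G(x²)| = |G| / |conj. class of x²| = 18 / 2 = 9.
The 9 elements commuting with x² are {e, x, x², x³, x⁴, x⁵, x⁶, x⁷, x⁸}.

Answer: {e, x, x², x³, x⁴, x⁵, x⁶, x⁷, x⁸}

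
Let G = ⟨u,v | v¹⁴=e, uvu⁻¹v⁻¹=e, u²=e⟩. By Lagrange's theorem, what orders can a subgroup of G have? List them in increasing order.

|G| = 28 = 2² · 7. By Lagrange's theorem the order of any subgroup divides 28; the divisors of 28 are 1, 2, 4, 7, 14, 28.

Answer: 1, 2, 4, 7, 14, 28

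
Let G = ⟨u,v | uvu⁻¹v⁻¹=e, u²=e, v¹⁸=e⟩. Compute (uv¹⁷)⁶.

Compute successive powers of (uv¹⁷), reducing at each step:
  (uv¹⁷)²: (uv¹⁷) · u = v¹⁷;   (v¹⁷) · v¹⁷ = v¹⁶
  (uv¹⁷)³: (v¹⁶) · u = uv¹⁶;   (uv¹⁶) · v¹⁷ = uv¹⁵
  (uv¹⁷)⁴: (uv¹⁵) · u = v¹⁵;   (v¹⁵) · v¹⁷ = v¹⁴
  (uv¹⁷)⁵: (v¹⁴) · u = uv¹⁴;   (uv¹⁴) · v¹⁷ = uv¹³
  (uv¹⁷)⁶: (uv¹³) · u = v¹³;   (v¹³) · v¹⁷ = v¹²

Answer: v¹²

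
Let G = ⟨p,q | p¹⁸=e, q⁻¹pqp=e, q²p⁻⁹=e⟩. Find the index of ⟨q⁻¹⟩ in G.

First find ord(q⁻¹) by computing successive powers:
  (q⁻¹)¹ = q⁻¹, (q⁻¹)² = p⁹, (q⁻¹)³ = q, (q⁻¹)⁴ = e.
So |⟨q⁻¹⟩| = ord(q⁻¹) = 4. With |G| = 36, by Lagrange [G : ⟨q⁻¹⟩] = 36/4 = 9.

Answer: 9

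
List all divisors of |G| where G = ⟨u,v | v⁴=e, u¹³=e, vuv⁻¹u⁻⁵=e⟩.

|G| = 52 = 2² · 13. By Lagrange's theorem the order of any subgroup divides 52; the divisors of 52 are 1, 2, 4, 13, 26, 52.

Answer: 1, 2, 4, 13, 26, 52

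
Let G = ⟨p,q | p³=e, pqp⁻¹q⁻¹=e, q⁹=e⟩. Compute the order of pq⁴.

Compute successive powers until reaching e:
  (pq⁴)¹ = pq⁴, (pq⁴)² = p²q⁸, (pq⁴)³ = q³, (pq⁴)⁴ = pq⁷, (pq⁴)⁵ = p²q², (pq⁴)⁶ = q⁶, (pq⁴)⁷ = pq, (pq⁴)⁸ = p²q⁵, (pq⁴)⁹ = e.
The smallest positive k with (pq⁴)ᵏ = e is 9.

Answer: 9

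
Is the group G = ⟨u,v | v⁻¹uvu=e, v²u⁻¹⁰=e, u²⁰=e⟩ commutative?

u·v = uv but v·u = u⁹v⁻¹, so u·v ≠ v·u and G is not abelian.

Answer: No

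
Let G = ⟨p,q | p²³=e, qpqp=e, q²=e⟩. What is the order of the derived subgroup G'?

G' = [G, G] is generated by all commutators. The generator-pair commutators are: [p, q] = p².
The subgroup they normally generate is {e, p, p², p³, p⁴, p⁵, p⁶, p⁷, p⁸, p⁹, p¹⁰, p¹¹, p¹², p¹³, p¹⁴, p¹⁵, p¹⁶, p¹⁷, p¹⁸, p¹⁹, p²⁰, p²¹, p²²}, of order 23.
Check: |G/G'| = 46/23 = 2 is the order of the abelianisation.

Answer: 23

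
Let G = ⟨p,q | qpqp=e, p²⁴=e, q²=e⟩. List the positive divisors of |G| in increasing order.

|G| = 48 = 2⁴ · 3. By Lagrange's theorem the order of any subgroup divides 48; the divisors of 48 are 1, 2, 3, 4, 6, 8, 12, 16, 24, 48.

Answer: 1, 2, 3, 4, 6, 8, 12, 16, 24, 48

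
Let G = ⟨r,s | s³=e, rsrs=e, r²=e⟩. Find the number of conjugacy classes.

The conjugacy classes (representative and size) are:
  [e] (size 1), [rs²] (size 3), [s²] (size 2).
Class equation: 1 + 3 + 2 = 6 = |G|. So G has 3 conjugacy classes.

Answer: 3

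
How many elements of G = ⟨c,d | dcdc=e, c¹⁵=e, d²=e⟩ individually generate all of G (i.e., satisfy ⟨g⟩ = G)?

⟨g⟩ = G would require ord(g) = |G| = 30, but the maximum element order in G is 15 < 30. So G is not cyclic and no single element generates it: the count is 0.

Answer: 0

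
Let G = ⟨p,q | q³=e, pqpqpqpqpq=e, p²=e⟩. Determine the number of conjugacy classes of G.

The conjugacy classes (representative and size) are:
  [e] (size 1), [pqpq²pqpq²p] (size 15), [qpqpq²p] (size 20), [pq²pq²p] (size 12), [q²pqpq²] (size 12).
Class equation: 1 + 15 + 20 + 12 + 12 = 60 = |G|. So G has 5 conjugacy classes.

Answer: 5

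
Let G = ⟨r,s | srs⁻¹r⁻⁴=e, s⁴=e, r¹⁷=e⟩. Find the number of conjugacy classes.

The conjugacy classes (representative and size) are:
  [e] (size 1), [r⁴] (size 4), [r²] (size 4), [r⁵] (size 4), [r¹¹] (size 4), [r⁷s] (size 17), [r³s²] (size 17), [r⁹s³] (size 17).
Class equation: 1 + 4 + 4 + 4 + 4 + 17 + 17 + 17 = 68 = |G|. So G has 8 conjugacy classes.

Answer: 8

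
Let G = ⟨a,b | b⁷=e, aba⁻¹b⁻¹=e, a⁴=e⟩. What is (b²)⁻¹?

The order of (b²) is 7 (smallest k with (b²)ᵏ = e), so (b²)⁻¹ = (b²)⁶ = b⁵.
Check: (b²) · (b⁵) → (b²) · b⁵ = e, giving e as required.

Answer: b⁵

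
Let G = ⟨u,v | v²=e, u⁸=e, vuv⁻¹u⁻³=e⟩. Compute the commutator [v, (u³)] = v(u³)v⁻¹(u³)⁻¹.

[v, (u³)] = v·(u³)·v⁻¹·(u³)⁻¹.
  v · (u³) = uv
  (uv) · v = u
  u · (u⁵) = u⁶

Answer: u⁶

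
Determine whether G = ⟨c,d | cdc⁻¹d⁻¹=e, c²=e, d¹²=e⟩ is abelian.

Each pair of generators commutes: c·d = cd = d·c. Since the generators pairwise commute, every element of G commutes with every other, so G is abelian.

Answer: Yes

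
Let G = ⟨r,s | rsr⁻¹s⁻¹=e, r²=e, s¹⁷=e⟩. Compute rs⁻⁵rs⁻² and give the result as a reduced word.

Multiply left to right, reducing at each step:
  r · s⁻⁵ = rs¹²
  (rs¹²) · r = s¹²
  (s¹²) · s⁻² = s¹⁰

Answer: s¹⁰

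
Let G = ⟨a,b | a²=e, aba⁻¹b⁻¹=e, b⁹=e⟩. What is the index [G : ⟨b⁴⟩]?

First find ord(b⁴) by computing successive powers:
  (b⁴)¹ = b⁴, (b⁴)² = b⁸, (b⁴)³ = b³, (b⁴)⁴ = b⁷, (b⁴)⁵ = b², (b⁴)⁶ = b⁶, (b⁴)⁷ = b, (b⁴)⁸ = b⁵, (b⁴)⁹ = e.
So |⟨b⁴⟩| = ord(b⁴) = 9. With |G| = 18, by Lagrange [G : ⟨b⁴⟩] = 18/9 = 2.

Answer: 2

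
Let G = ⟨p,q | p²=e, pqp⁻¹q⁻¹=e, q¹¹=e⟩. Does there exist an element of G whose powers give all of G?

|G| = 22. The element pq has order 22 (its powers give 22 distinct elements), so ⟨pq⟩ = G and G is cyclic.

Answer: Yes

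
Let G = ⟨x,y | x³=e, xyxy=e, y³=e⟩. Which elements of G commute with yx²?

⟨yx²⟩ ⊆ C_G(yx²) since powers of yx² commute with yx²; so |C_G(yx²)| ≥ |⟨yx²⟩| = 3.
By orbit–stabilizer, |C_G(yx²)| = |G| / |conj. class of yx²| = 12 / 4 = 3.
The 3 elements commuting with yx² are {e, xy², yx²}.

Answer: {e, xy², yx²}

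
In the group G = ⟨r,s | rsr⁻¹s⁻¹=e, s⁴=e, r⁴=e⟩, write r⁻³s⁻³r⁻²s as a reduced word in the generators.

Multiply left to right, reducing at each step:
  r · s⁻³ = rs
  (rs) · r⁻² = r³s
  (r³s) · s = r³s²

Answer: r³s²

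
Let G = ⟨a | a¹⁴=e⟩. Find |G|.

G is generated by a single element, so G is cyclic. The relator gives a¹⁴ = e and no smaller power is forced to be e, so the 14 powers {a, e, a², a³, a⁴, a⁵, a⁶, a⁷, a⁸, a⁹, a¹², a¹³, a¹¹, a¹⁰} are distinct. Hence |G| = 14.

Answer: 14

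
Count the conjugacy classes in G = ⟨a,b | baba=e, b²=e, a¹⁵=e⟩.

The conjugacy classes (representative and size) are:
  [e] (size 1), [a¹⁴] (size 2), [a²] (size 2), [a³] (size 2), [a⁴] (size 2), [a¹⁰] (size 2), [a⁹] (size 2), [a⁷] (size 2), [a¹³b] (size 15).
Class equation: 1 + 2 + 2 + 2 + 2 + 2 + 2 + 2 + 15 = 30 = |G|. So G has 9 conjugacy classes.

Answer: 9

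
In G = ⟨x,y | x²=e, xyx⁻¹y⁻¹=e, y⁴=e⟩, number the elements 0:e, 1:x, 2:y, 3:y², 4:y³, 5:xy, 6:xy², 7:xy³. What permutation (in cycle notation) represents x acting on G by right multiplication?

(0 1)(2 5)(3 6)(4 7)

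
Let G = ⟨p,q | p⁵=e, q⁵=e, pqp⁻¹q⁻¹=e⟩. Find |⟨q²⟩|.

|⟨q²⟩| equals the order of q². Compute successive powers until reaching e:
  (q²)¹ = q², (q²)² = q⁴, (q²)³ = q, (q²)⁴ = q³, (q²)⁵ = e.
The smallest positive k with (q²)ᵏ = e is 5, so |⟨q²⟩| = 5.

Answer: 5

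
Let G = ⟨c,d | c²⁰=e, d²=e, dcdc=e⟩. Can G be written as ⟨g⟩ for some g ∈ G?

Every cyclic group is abelian. But c·d = cd while d·c = c¹⁹d, so c·d ≠ d·c and G is not abelian. Hence G is not cyclic.

Answer: No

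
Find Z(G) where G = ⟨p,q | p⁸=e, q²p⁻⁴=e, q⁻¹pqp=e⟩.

An element z ∈ Z(G) iff z commutes with every generator.
For example p⁴ is central: (p⁴)·p = p⁵ = p·(p⁴); (p⁴)·q = q⁻¹ = q·(p⁴).
Whereas p ∉ Z(G) since p·q = pq ≠ p³q⁻¹ = q·p.
Checking each of the 16 elements this way gives Z(G) = {e, p⁴}, of order 2.

Answer: {e, p⁴}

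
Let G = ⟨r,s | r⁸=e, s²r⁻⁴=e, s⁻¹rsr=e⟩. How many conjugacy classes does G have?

The conjugacy classes (representative and size) are:
  [e] (size 1), [r⁷] (size 2), [r⁶] (size 2), [r³] (size 2), [r⁴] (size 1), [r²s⁻¹] (size 4), [r³s⁻¹] (size 4).
Class equation: 1 + 2 + 2 + 2 + 1 + 4 + 4 = 16 = |G|. So G has 7 conjugacy classes.

Answer: 7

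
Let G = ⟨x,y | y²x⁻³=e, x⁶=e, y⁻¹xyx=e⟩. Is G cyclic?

Every cyclic group is abelian. But x·y = xy while y·x = x²y⁻¹, so x·y ≠ y·x and G is not abelian. Hence G is not cyclic.

Answer: No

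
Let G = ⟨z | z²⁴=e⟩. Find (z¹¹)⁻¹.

The order of (z¹¹) is 24 (smallest k with (z¹¹)ᵏ = e), so (z¹¹)⁻¹ = (z¹¹)²³ = z¹³.
Check: (z¹¹) · (z¹³) → (z¹¹) · z¹³ = e, giving e as required.

Answer: z¹³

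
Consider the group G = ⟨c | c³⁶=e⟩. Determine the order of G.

G is generated by a single element, so G is cyclic. The relator gives c³⁶ = e and no smaller power is forced to be e, so the 36 powers {c, e, c², c³, c⁴, c⁵, c⁶, c⁷, c⁸, c⁹, c²², c²³, c²¹, c²⁰, c²⁴, c²⁵, c²⁶, c²⁷, c²⁸, c²⁹, c³², c³³, c³¹, c³⁰, c³⁴, c³⁵, c¹², c¹³, c¹¹, c¹⁰, c¹⁴, c¹⁵, c¹⁶, c¹⁷, c¹⁸, c¹⁹} are distinct. Hence |G| = 36.

Answer: 36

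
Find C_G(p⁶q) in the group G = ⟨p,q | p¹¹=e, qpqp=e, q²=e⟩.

⟨p⁶q⟩ ⊆ C_G(p⁶q) since powers of p⁶q commute with p⁶q; so |C_G(p⁶q)| ≥ |⟨p⁶q⟩| = 2.
By orbit–stabilizer, |C_G(p⁶q)| = |G| / |conj. class of p⁶q| = 22 / 11 = 2.
The 2 elements commuting with p⁶q are {e, p⁶q}.

Answer: {e, p⁶q}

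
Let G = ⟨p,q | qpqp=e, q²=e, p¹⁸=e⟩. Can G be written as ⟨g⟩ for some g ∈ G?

Every cyclic group is abelian. But p·q = pq while q·p = p¹⁷q, so p·q ≠ q·p and G is not abelian. Hence G is not cyclic.

Answer: No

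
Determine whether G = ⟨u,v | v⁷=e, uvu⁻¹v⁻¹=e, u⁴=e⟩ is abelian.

Each pair of generators commutes: u·v = uv = v·u. Since the generators pairwise commute, every element of G commutes with every other, so G is abelian.

Answer: Yes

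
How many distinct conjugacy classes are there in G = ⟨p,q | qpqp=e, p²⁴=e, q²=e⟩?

The conjugacy classes (representative and size) are:
  [e] (size 1), [p²³] (size 2), [p²] (size 2), [p³] (size 2), [p²⁰] (size 2), [p¹⁹] (size 2), [p⁶] (size 2), [p⁷] (size 2), [p⁸] (size 2), [p⁹] (size 2), [p¹⁴] (size 2), [p¹¹] (size 2), [p¹²] (size 1), [p⁴q] (size 12), [p⁵q] (size 12).
Class equation: 1 + 2 + 2 + 2 + 2 + 2 + 2 + 2 + 2 + 2 + 2 + 2 + 1 + 12 + 12 = 48 = |G|. So G has 15 conjugacy classes.

Answer: 15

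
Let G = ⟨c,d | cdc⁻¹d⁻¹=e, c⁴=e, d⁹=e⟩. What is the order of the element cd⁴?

Compute successive powers until reaching e:
  (cd⁴)¹ = cd⁴, (cd⁴)² = c²d⁸, (cd⁴)³ = c³d³, (cd⁴)⁴ = d⁷, (cd⁴)⁵ = cd², (cd⁴)⁶ = c²d⁶, (cd⁴)⁷ = c³d, (cd⁴)⁸ = d⁵, (cd⁴)⁹ = c, (cd⁴)¹⁰ = c²d⁴, (cd⁴)¹¹ = c³d⁸, (cd⁴)¹² = d³, (cd⁴)¹³ = cd⁷, (cd⁴)¹⁴ = c²d², (cd⁴)¹⁵ = c³d⁶, (cd⁴)¹⁶ = d, (cd⁴)¹⁷ = cd⁵, (cd⁴)¹⁸ = c², (cd⁴)¹⁹ = c³d⁴, (cd⁴)²⁰ = d⁸, (cd⁴)²¹ = cd³, (cd⁴)²² = c²d⁷, (cd⁴)²³ = c³d², (cd⁴)²⁴ = d⁶, (cd⁴)²⁵ = cd, (cd⁴)²⁶ = c²d⁵, (cd⁴)²⁷ = c³, (cd⁴)²⁸ = d⁴, (cd⁴)²⁹ = cd⁸, (cd⁴)³⁰ = c²d³, (cd⁴)³¹ = c³d⁷, (cd⁴)³² = d², (cd⁴)³³ = cd⁶, (cd⁴)³⁴ = c²d, (cd⁴)³⁵ = c³d⁵, (cd⁴)³⁶ = e.
The smallest positive k with (cd⁴)ᵏ = e is 36.

Answer: 36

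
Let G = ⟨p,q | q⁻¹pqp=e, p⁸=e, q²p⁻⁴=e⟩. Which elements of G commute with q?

⟨q⟩ ⊆ C_G(q) since powers of q commute with q; so |C_G(q)| ≥ |⟨q⟩| = 4.
By orbit–stabilizer, |C_G(q)| = |G| / |conj. class of q| = 16 / 4 = 4.
The 4 elements commuting with q are {e, p⁴, q, q⁻¹}.

Answer: {e, p⁴, q, q⁻¹}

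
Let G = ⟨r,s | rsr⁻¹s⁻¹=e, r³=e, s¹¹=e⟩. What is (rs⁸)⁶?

Compute successive powers of (rs⁸), reducing at each step:
  (rs⁸)²: (rs⁸) · r = r²s⁸;   (r²s⁸) · s⁸ = r²s⁵
  (rs⁸)³: (r²s⁵) · r = s⁵;   (s⁵) · s⁸ = s²
  (rs⁸)⁴: (s²) · r = rs²;   (rs²) · s⁸ = rs¹⁰
  (rs⁸)⁵: (rs¹⁰) · r = r²s¹⁰;   (r²s¹⁰) · s⁸ = r²s⁷
  (rs⁸)⁶: (r²s⁷) · r = s⁷;   (s⁷) · s⁸ = s⁴

Answer: s⁴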